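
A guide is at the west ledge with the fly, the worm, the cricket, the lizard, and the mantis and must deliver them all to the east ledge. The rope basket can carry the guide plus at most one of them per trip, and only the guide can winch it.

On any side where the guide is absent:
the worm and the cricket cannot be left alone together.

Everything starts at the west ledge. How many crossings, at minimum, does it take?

Counting alone: the guide can take at most 1 across per trip to the east ledge, so moving all 5 needs at least 5 loaded trips out, with a return between consecutive ones — at least 9 crossings.
The plan below uses exactly 9 crossings, so it is optimal:
1. Guide goes to the east ledge with the worm.
2. Guide goes back to the west ledge alone.
3. Guide goes to the east ledge with the fly.
4. Guide goes back to the west ledge alone.
5. Guide goes to the east ledge with the lizard.
6. Guide goes back to the west ledge alone.
7. Guide goes to the east ledge with the mantis.
8. Guide goes back to the west ledge alone.
9. Guide goes to the east ledge with the cricket.

9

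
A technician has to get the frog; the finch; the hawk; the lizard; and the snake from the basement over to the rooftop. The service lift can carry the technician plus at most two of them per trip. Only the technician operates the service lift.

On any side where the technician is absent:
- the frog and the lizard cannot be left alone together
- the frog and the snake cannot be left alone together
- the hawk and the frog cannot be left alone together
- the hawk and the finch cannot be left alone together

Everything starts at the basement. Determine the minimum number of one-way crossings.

Counting alone: the technician can take at most 2 across per trip to the rooftop, so moving all 5 needs at least 3 loaded trips out, with a return between consecutive ones — at least 5 crossings.
The plan below uses exactly 5 crossings, so it is optimal:
1. Technician goes to the rooftop with the finch and the frog.  [the basement: the hawk, the lizard, the snake | the rooftop: the finch, the frog]
2. Technician goes back to the basement alone.  [the basement: the hawk, the lizard, the snake | the rooftop: the finch, the frog]
3. Technician goes to the rooftop with the lizard and the snake.  [the basement: the hawk | the rooftop: the finch, the frog, the lizard, the snake]
4. Technician goes back to the basement with the frog.  [the basement: the frog, the hawk | the rooftop: the finch, the lizard, the snake]
5. Technician goes to the rooftop with the frog and the hawk.  [the basement: — | the rooftop: the finch, the frog, the hawk, the lizard, the snake]

5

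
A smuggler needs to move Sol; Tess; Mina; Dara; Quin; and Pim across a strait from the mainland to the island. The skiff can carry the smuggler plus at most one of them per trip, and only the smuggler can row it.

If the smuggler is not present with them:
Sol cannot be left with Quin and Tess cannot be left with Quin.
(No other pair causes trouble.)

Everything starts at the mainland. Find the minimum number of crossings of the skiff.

Counting alone: the smuggler can take at most 1 across per trip to the island, so moving all 6 needs at least 6 loaded trips out, with a return between consecutive ones — at least 11 crossings.
The safety rule pushes this higher. Following every safe sequence of crossings, the most of the 6 that can be at the island as the skiff arrives there on crossing 11 is 5 — never all 6.
So no plan with fewer than 13 crossings exists, and this one achieves 13:
1. Smuggler goes to the island with Quin.
2. Smuggler goes back to the mainland alone.
3. Smuggler goes to the island with Sol.
4. Smuggler goes back to the mainland with Quin.
5. Smuggler goes to the island with Tess.
6. Smuggler goes back to the mainland alone.
7. Smuggler goes to the island with Mina.
8. Smuggler goes back to the mainland alone.
9. Smuggler goes to the island with Dara.
10. Smuggler goes back to the mainland alone.
11. Smuggler goes to the island with Pim.
12. Smuggler goes back to the mainland alone.
13. Smuggler goes to the island with Quin.

13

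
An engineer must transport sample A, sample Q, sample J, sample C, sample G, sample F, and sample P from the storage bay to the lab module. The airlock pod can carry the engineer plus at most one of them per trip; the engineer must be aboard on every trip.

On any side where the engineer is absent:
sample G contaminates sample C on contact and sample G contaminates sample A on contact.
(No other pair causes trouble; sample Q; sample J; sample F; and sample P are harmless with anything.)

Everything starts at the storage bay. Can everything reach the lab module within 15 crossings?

Yes

Yes — this plan uses 15 crossings (≤ 15):
1. Engineer goes to the lab module with sample G.  [the storage bay: sample A, sample C, sample F, sample J, sample P, sample Q | the lab module: sample G]
2. Engineer goes back to the storage bay alone.  [the storage bay: sample A, sample C, sample F, sample J, sample P, sample Q | the lab module: sample G]
3. Engineer goes to the lab module with sample A.  [the storage bay: sample C, sample F, sample J, sample P, sample Q | the lab module: sample A, sample G]
4. Engineer goes back to the storage bay with sample G.  [the storage bay: sample C, sample F, sample G, sample J, sample P, sample Q | the lab module: sample A]
5. Engineer goes to the lab module with sample C.  [the storage bay: sample F, sample G, sample J, sample P, sample Q | the lab module: sample A, sample C]
6. Engineer goes back to the storage bay alone.  [the storage bay: sample F, sample G, sample J, sample P, sample Q | the lab module: sample A, sample C]
7. Engineer goes to the lab module with sample Q.  [the storage bay: sample F, sample G, sample J, sample P | the lab module: sample A, sample C, sample Q]
8. Engineer goes back to the storage bay alone.  [the storage bay: sample F, sample G, sample J, sample P | the lab module: sample A, sample C, sample Q]
9. Engineer goes to the lab module with sample J.  [the storage bay: sample F, sample G, sample P | the lab module: sample A, sample C, sample J, sample Q]
10. Engineer goes back to the storage bay alone.  [the storage bay: sample F, sample G, sample P | the lab module: sample A, sample C, sample J, sample Q]
11. Engineer goes to the lab module with sample F.  [the storage bay: sample G, sample P | the lab module: sample A, sample C, sample F, sample J, sample Q]
12. Engineer goes back to the storage bay alone.  [the storage bay: sample G, sample P | the lab module: sample A, sample C, sample F, sample J, sample Q]
13. Engineer goes to the lab module with sample P.  [the storage bay: sample G | the lab module: sample A, sample C, sample F, sample J, sample P, sample Q]
14. Engineer goes back to the storage bay alone.  [the storage bay: sample G | the lab module: sample A, sample C, sample F, sample J, sample P, sample Q]
15. Engineer goes to the lab module with sample G.  [the storage bay: — | the lab module: sample A, sample C, sample F, sample G, sample J, sample P, sample Q]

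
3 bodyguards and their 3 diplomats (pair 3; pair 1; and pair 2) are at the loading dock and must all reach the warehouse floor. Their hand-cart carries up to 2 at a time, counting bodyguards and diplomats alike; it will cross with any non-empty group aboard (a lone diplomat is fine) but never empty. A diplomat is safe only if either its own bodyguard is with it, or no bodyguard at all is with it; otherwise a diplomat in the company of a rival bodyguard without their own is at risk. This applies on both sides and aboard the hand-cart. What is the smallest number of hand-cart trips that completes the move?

Counting alone: each trip to the warehouse floor takes at most 2 across and each return brings at least 1 back, so after t trips out (and t−1 returns) at most 2t − (t−1) of the 6 are across; that first reaches 6 at t = 5, so at least 9 crossings are needed.
The safety rule pushes this higher. Following every safe sequence of crossings, the most of the 6 that can be at the warehouse floor as the hand-cart arrives there on crossing 9 is 5 — never all 6.
So no plan with fewer than 11 crossings exists, and this one achieves 11:
1. bodyguard 3 and diplomat 3 cross → the warehouse floor.
2. bodyguard 3 crosses ← the loading dock.
3. diplomat 1 and diplomat 2 cross → the warehouse floor.
4. diplomat 3 crosses ← the loading dock.
5. bodyguard 1 and bodyguard 2 cross → the warehouse floor.
6. bodyguard 1 and diplomat 1 cross ← the loading dock.
7. bodyguard 1 and bodyguard 3 cross → the warehouse floor.
8. diplomat 2 crosses ← the loading dock.
9. diplomat 1 and diplomat 3 cross → the warehouse floor.
10. bodyguard 2 crosses ← the loading dock.
11. bodyguard 2 and diplomat 2 cross → the warehouse floor.

11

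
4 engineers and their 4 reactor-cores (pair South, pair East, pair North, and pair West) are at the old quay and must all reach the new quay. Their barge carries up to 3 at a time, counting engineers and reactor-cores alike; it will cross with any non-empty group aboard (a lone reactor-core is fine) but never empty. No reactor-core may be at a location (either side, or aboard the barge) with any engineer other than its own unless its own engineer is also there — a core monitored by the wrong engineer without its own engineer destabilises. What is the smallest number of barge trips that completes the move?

Counting alone: each trip to the new quay takes at most 3 across and each return brings at least 1 back, so after t trips out (and t−1 returns) at most 3t − (t−1) of the 8 are across; that first reaches 8 at t = 4, so at least 7 crossings are needed.
The safety rule pushes this higher. Following every safe sequence of crossings, the most of the 8 that can be at the new quay as the barge arrives there on crossing 7 is 7 — never all 8.
So no plan with fewer than 9 crossings exists, and this one achieves 9:
1. engineer South and reactor-core South cross → the new quay.
2. engineer South crosses ← the old quay.
3. engineer East, engineer South, and reactor-core East cross → the new quay.
4. engineer South and reactor-core South cross ← the old quay.
5. engineer North, engineer South, and engineer West cross → the new quay.
6. reactor-core East crosses ← the old quay.
7. reactor-core East and reactor-core South cross → the new quay.
8. reactor-core South crosses ← the old quay.
9. reactor-core North, reactor-core South, and reactor-core West cross → the new quay.

9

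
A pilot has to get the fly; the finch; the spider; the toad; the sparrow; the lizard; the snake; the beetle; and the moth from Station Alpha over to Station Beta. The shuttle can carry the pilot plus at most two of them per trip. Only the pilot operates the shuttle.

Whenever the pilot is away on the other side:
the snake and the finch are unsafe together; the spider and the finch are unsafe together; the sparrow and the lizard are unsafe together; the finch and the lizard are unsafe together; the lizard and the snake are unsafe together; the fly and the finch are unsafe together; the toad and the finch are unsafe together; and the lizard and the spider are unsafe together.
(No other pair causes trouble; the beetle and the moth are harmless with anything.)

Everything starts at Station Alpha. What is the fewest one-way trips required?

Counting alone: the pilot can take at most 2 across per trip to Station Beta, so moving all 9 needs at least 5 loaded trips out, with a return between consecutive ones — at least 9 crossings.
The safety rule pushes this higher. Following every safe sequence of crossings, the most of the 9 that can be at Station Beta as the shuttle arrives there on crossings 9, 11, 13 is 6, 7, 8 respectively — never all 9.
So no plan with fewer than 15 crossings exists, and this one achieves 15:
1. Pilot goes to Station Beta with the finch and the lizard.  [Station Alpha: the beetle, the fly, the moth, the snake, the sparrow, the spider, the toad | Station Beta: the finch, the lizard]
2. Pilot goes back to Station Alpha with the finch.  [Station Alpha: the beetle, the finch, the fly, the moth, the snake, the sparrow, the spider, the toad | Station Beta: the lizard]
3. Pilot goes to Station Beta with the finch and the fly.  [Station Alpha: the beetle, the moth, the snake, the sparrow, the spider, the toad | Station Beta: the finch, the fly, the lizard]
4. Pilot goes back to Station Alpha with the finch.  [Station Alpha: the beetle, the finch, the moth, the snake, the sparrow, the spider, the toad | Station Beta: the fly, the lizard]
5. Pilot goes to Station Beta with the finch and the toad.  [Station Alpha: the beetle, the moth, the snake, the sparrow, the spider | Station Beta: the finch, the fly, the lizard, the toad]
6. Pilot goes back to Station Alpha with the finch.  [Station Alpha: the beetle, the finch, the moth, the snake, the sparrow, the spider | Station Beta: the fly, the lizard, the toad]
7. Pilot goes to Station Beta with the beetle and the finch.  [Station Alpha: the moth, the snake, the sparrow, the spider | Station Beta: the beetle, the finch, the fly, the lizard, the toad]
8. Pilot goes back to Station Alpha with the finch.  [Station Alpha: the finch, the moth, the snake, the sparrow, the spider | Station Beta: the beetle, the fly, the lizard, the toad]
9. Pilot goes to Station Beta with the finch and the moth.  [Station Alpha: the snake, the sparrow, the spider | Station Beta: the beetle, the finch, the fly, the lizard, the moth, the toad]
10. Pilot goes back to Station Alpha with the finch.  [Station Alpha: the finch, the snake, the sparrow, the spider | Station Beta: the beetle, the fly, the lizard, the moth, the toad]
11. Pilot goes to Station Beta with the snake and the spider.  [Station Alpha: the finch, the sparrow | Station Beta: the beetle, the fly, the lizard, the moth, the snake, the spider, the toad]
12. Pilot goes back to Station Alpha with the lizard.  [Station Alpha: the finch, the lizard, the sparrow | Station Beta: the beetle, the fly, the moth, the snake, the spider, the toad]
13. Pilot goes to Station Beta with the finch and the sparrow.  [Station Alpha: the lizard | Station Beta: the beetle, the finch, the fly, the moth, the snake, the sparrow, the spider, the toad]
14. Pilot goes back to Station Alpha with the finch.  [Station Alpha: the finch, the lizard | Station Beta: the beetle, the fly, the moth, the snake, the sparrow, the spider, the toad]
15. Pilot goes to Station Beta with the finch and the lizard.  [Station Alpha: — | Station Beta: the beetle, the finch, the fly, the lizard, the moth, the snake, the sparrow, the spider, the toad]

15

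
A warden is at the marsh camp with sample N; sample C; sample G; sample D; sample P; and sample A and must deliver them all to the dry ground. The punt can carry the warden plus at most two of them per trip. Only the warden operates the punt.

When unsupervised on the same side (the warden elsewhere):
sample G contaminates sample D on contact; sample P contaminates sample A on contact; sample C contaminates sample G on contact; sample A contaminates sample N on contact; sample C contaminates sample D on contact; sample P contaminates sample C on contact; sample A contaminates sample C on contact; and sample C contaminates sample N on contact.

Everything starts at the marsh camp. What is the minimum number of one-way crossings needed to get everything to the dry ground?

Whatever the first load, the items left behind include a forbidden pair without the warden. No opening move is safe, so no plan exists.

impossible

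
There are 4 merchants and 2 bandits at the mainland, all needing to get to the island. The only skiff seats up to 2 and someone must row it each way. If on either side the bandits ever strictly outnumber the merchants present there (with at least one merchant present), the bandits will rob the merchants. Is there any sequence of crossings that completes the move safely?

1. 2 bandits → the island.  (the mainland: 4M 0B; the island: 0M 2B)
2. 1 bandit ← the mainland.  (the mainland: 4M 1B; the island: 0M 1B)
3. 2 merchants → the island.  (the mainland: 2M 1B; the island: 2M 1B)
4. 1 bandit ← the mainland.  (the mainland: 2M 2B; the island: 2M 0B)
5. 2 bandits → the island.  (the mainland: 2M 0B; the island: 2M 2B)
6. 1 bandit ← the mainland.  (the mainland: 2M 1B; the island: 2M 1B)
7. 1 merchant and 1 bandit → the island.  (the mainland: 1M 0B; the island: 3M 2B)
8. 1 bandit ← the mainland.  (the mainland: 1M 1B; the island: 3M 1B)
9. 1 merchant and 1 bandit → the island.  (the mainland: 0M 0B; the island: 4M 2B)

Yes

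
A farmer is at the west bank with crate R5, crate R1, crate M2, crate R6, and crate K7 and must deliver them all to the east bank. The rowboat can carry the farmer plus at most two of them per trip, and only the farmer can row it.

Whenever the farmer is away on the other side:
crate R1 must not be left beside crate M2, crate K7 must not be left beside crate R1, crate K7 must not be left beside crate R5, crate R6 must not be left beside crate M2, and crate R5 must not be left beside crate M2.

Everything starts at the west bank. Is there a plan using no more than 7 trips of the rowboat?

Yes — this plan uses 7 crossings (≤ 7):
1. Farmer goes to the east bank with crate K7 and crate M2.
2. Farmer goes back to the west bank alone.
3. Farmer goes to the east bank with crate R5.
4. Farmer goes back to the west bank with crate K7 and crate M2.
5. Farmer goes to the east bank with crate R1 and crate R6.
6. Farmer goes back to the west bank alone.
7. Farmer goes to the east bank with crate K7 and crate M2.

Yes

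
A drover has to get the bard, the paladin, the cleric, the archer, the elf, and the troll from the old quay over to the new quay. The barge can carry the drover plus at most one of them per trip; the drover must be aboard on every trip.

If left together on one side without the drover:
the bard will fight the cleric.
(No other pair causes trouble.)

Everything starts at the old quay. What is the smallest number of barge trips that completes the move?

Counting alone: the drover can take at most 1 across per trip to the new quay, so moving all 6 needs at least 6 loaded trips out, with a return between consecutive ones — at least 11 crossings.
The plan below uses exactly 11 crossings, so it is optimal:
1. Drover goes to the new quay with the bard.
2. Drover goes back to the old quay alone.
3. Drover goes to the new quay with the paladin.
4. Drover goes back to the old quay alone.
5. Drover goes to the new quay with the archer.
6. Drover goes back to the old quay alone.
7. Drover goes to the new quay with the elf.
8. Drover goes back to the old quay alone.
9. Drover goes to the new quay with the troll.
10. Drover goes back to the old quay alone.
11. Drover goes to the new quay with the cleric.

11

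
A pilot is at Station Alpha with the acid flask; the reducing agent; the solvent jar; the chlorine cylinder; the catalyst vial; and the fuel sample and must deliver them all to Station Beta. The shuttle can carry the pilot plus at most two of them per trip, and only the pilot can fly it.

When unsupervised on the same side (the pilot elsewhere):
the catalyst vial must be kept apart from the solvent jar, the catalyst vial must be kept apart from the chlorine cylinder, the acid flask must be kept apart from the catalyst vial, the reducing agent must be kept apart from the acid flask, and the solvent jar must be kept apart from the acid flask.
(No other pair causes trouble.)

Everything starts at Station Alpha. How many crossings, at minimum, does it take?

9

Counting alone: the pilot can take at most 2 across per trip to Station Beta, so moving all 6 needs at least 3 loaded trips out, with a return between consecutive ones — at least 5 crossings.
The safety rule pushes this higher. Following every safe sequence of crossings, the most of the 6 that can be at Station Beta as the shuttle arrives there on crossings 5, 7 is 4, 5 respectively — never all 6.
So no plan with fewer than 9 crossings exists, and this one achieves 9:
1. Pilot goes to Station Beta with the acid flask and the catalyst vial.  [Station Alpha: the chlorine cylinder, the fuel sample, the reducing agent, the solvent jar | Station Beta: the acid flask, the catalyst vial]
2. Pilot goes back to Station Alpha with the acid flask.  [Station Alpha: the acid flask, the chlorine cylinder, the fuel sample, the reducing agent, the solvent jar | Station Beta: the catalyst vial]
3. Pilot goes to Station Beta with the acid flask and the reducing agent.  [Station Alpha: the chlorine cylinder, the fuel sample, the solvent jar | Station Beta: the acid flask, the catalyst vial, the reducing agent]
4. Pilot goes back to Station Alpha with the acid flask.  [Station Alpha: the acid flask, the chlorine cylinder, the fuel sample, the solvent jar | Station Beta: the catalyst vial, the reducing agent]
5. Pilot goes to Station Beta with the acid flask and the fuel sample.  [Station Alpha: the chlorine cylinder, the solvent jar | Station Beta: the acid flask, the catalyst vial, the fuel sample, the reducing agent]
6. Pilot goes back to Station Alpha with the acid flask.  [Station Alpha: the acid flask, the chlorine cylinder, the solvent jar | Station Beta: the catalyst vial, the fuel sample, the reducing agent]
7. Pilot goes to Station Beta with the chlorine cylinder and the solvent jar.  [Station Alpha: the acid flask | Station Beta: the catalyst vial, the chlorine cylinder, the fuel sample, the reducing agent, the solvent jar]
8. Pilot goes back to Station Alpha with the catalyst vial.  [Station Alpha: the acid flask, the catalyst vial | Station Beta: the chlorine cylinder, the fuel sample, the reducing agent, the solvent jar]
9. Pilot goes to Station Beta with the acid flask and the catalyst vial.  [Station Alpha: — | Station Beta: the acid flask, the catalyst vial, the chlorine cylinder, the fuel sample, the reducing agent, the solvent jar]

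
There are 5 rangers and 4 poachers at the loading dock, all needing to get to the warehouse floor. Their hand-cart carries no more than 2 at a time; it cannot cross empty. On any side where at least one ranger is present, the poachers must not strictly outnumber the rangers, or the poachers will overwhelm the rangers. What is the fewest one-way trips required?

15

Counting alone: each trip to the warehouse floor takes at most 2 across and each return brings at least 1 back, so after t trips out (and t−1 returns) at most 2t − (t−1) of the 9 are across; that first reaches 9 at t = 8, so at least 15 crossings are needed.
The plan below uses exactly 15 crossings, so it is optimal:
1. 2 poachers → the warehouse floor.  (the loading dock: 5R 2P; the warehouse floor: 0R 2P)
2. 1 poacher ← the loading dock.  (the loading dock: 5R 3P; the warehouse floor: 0R 1P)
3. 2 poachers → the warehouse floor.  (the loading dock: 5R 1P; the warehouse floor: 0R 3P)
4. 1 poacher ← the loading dock.  (the loading dock: 5R 2P; the warehouse floor: 0R 2P)
5. 2 rangers → the warehouse floor.  (the loading dock: 3R 2P; the warehouse floor: 2R 2P)
6. 1 poacher ← the loading dock.  (the loading dock: 3R 3P; the warehouse floor: 2R 1P)
7. 1 ranger and 1 poacher → the warehouse floor.  (the loading dock: 2R 2P; the warehouse floor: 3R 2P)
8. 1 ranger ← the loading dock.  (the loading dock: 3R 2P; the warehouse floor: 2R 2P)
9. 1 ranger and 1 poacher → the warehouse floor.  (the loading dock: 2R 1P; the warehouse floor: 3R 3P)
10. 1 poacher ← the loading dock.  (the loading dock: 2R 2P; the warehouse floor: 3R 2P)
11. 1 ranger and 1 poacher → the warehouse floor.  (the loading dock: 1R 1P; the warehouse floor: 4R 3P)
12. 1 ranger ← the loading dock.  (the loading dock: 2R 1P; the warehouse floor: 3R 3P)
13. 1 ranger and 1 poacher → the warehouse floor.  (the loading dock: 1R 0P; the warehouse floor: 4R 4P)
14. 1 poacher ← the loading dock.  (the loading dock: 1R 1P; the warehouse floor: 4R 3P)
15. 1 ranger and 1 poacher → the warehouse floor.  (the loading dock: 0R 0P; the warehouse floor: 5R 4P)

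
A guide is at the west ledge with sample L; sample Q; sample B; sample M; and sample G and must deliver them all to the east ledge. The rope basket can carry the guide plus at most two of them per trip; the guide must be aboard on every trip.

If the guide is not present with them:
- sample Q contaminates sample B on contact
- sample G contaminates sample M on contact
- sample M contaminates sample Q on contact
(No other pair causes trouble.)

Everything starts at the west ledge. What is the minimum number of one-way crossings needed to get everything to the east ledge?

5

Counting alone: the guide can take at most 2 across per trip to the east ledge, so moving all 5 needs at least 3 loaded trips out, with a return between consecutive ones — at least 5 crossings.
The plan below uses exactly 5 crossings, so it is optimal:
1. Guide goes to the east ledge with sample M and sample Q.
2. Guide goes back to the west ledge with sample Q.
3. Guide goes to the east ledge with sample B and sample L.
4. Guide goes back to the west ledge alone.
5. Guide goes to the east ledge with sample G and sample Q.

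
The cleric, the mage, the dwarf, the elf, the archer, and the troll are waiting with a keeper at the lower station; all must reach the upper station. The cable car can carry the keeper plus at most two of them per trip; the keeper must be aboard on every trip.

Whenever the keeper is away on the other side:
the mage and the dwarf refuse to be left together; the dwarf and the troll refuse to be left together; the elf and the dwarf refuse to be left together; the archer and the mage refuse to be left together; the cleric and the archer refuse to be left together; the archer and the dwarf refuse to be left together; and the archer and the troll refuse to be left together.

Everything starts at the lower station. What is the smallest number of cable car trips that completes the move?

9

Counting alone: the keeper can take at most 2 across per trip to the upper station, so moving all 6 needs at least 3 loaded trips out, with a return between consecutive ones — at least 5 crossings.
The safety rule pushes this higher. Following every safe sequence of crossings, the most of the 6 that can be at the upper station as the cable car arrives there on crossings 5, 7 is 4, 5 respectively — never all 6.
So no plan with fewer than 9 crossings exists, and this one achieves 9:
1. Keeper goes to the upper station with the archer and the dwarf.  [the lower station: the cleric, the elf, the mage, the troll | the upper station: the archer, the dwarf]
2. Keeper goes back to the lower station with the dwarf.  [the lower station: the cleric, the dwarf, the elf, the mage, the troll | the upper station: the archer]
3. Keeper goes to the upper station with the cleric and the dwarf.  [the lower station: the elf, the mage, the troll | the upper station: the archer, the cleric, the dwarf]
4. Keeper goes back to the lower station with the archer.  [the lower station: the archer, the elf, the mage, the troll | the upper station: the cleric, the dwarf]
5. Keeper goes to the upper station with the mage and the troll.  [the lower station: the archer, the elf | the upper station: the cleric, the dwarf, the mage, the troll]
6. Keeper goes back to the lower station with the dwarf.  [the lower station: the archer, the dwarf, the elf | the upper station: the cleric, the mage, the troll]
7. Keeper goes to the upper station with the dwarf and the elf.  [the lower station: the archer | the upper station: the cleric, the dwarf, the elf, the mage, the troll]
8. Keeper goes back to the lower station with the dwarf.  [the lower station: the archer, the dwarf | the upper station: the cleric, the elf, the mage, the troll]
9. Keeper goes to the upper station with the archer and the dwarf.  [the lower station: — | the upper station: the archer, the cleric, the dwarf, the elf, the mage, the troll]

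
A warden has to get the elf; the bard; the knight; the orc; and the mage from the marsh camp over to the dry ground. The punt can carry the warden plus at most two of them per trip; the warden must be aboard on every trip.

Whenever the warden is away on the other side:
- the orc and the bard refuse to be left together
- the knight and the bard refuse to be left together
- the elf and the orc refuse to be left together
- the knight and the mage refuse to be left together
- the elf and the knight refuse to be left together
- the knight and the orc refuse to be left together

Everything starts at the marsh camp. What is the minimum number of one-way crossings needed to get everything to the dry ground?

7

Counting alone: the warden can take at most 2 across per trip to the dry ground, so moving all 5 needs at least 3 loaded trips out, with a return between consecutive ones — at least 5 crossings.
The safety rule pushes this higher. Following every safe sequence of crossings, the most of the 5 that can be at the dry ground as the punt arrives there on crossing 5 is 4 — never all 5.
So no plan with fewer than 7 crossings exists, and this one achieves 7:
1. Warden goes to the dry ground with the knight and the orc.  [the marsh camp: the bard, the elf, the mage | the dry ground: the knight, the orc]
2. Warden goes back to the marsh camp with the knight.  [the marsh camp: the bard, the elf, the knight, the mage | the dry ground: the orc]
3. Warden goes to the dry ground with the knight and the mage.  [the marsh camp: the bard, the elf | the dry ground: the knight, the mage, the orc]
4. Warden goes back to the marsh camp with the knight.  [the marsh camp: the bard, the elf, the knight | the dry ground: the mage, the orc]
5. Warden goes to the dry ground with the bard and the elf.  [the marsh camp: the knight | the dry ground: the bard, the elf, the mage, the orc]
6. Warden goes back to the marsh camp with the orc.  [the marsh camp: the knight, the orc | the dry ground: the bard, the elf, the mage]
7. Warden goes to the dry ground with the knight and the orc.  [the marsh camp: — | the dry ground: the bard, the elf, the knight, the mage, the orc]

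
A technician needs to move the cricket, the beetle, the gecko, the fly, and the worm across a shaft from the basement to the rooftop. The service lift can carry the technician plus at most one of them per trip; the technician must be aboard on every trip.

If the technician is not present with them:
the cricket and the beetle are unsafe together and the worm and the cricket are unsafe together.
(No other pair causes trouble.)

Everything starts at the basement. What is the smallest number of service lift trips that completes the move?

Counting alone: the technician can take at most 1 across per trip to the rooftop, so moving all 5 needs at least 5 loaded trips out, with a return between consecutive ones — at least 9 crossings.
The safety rule pushes this higher. Following every safe sequence of crossings, the most of the 5 that can be at the rooftop as the service lift arrives there on crossing 9 is 4 — never all 5.
So no plan with fewer than 11 crossings exists, and this one achieves 11:
1. Technician goes to the rooftop with the cricket.  [the basement: the beetle, the fly, the gecko, the worm | the rooftop: the cricket]
2. Technician goes back to the basement alone.  [the basement: the beetle, the fly, the gecko, the worm | the rooftop: the cricket]
3. Technician goes to the rooftop with the beetle.  [the basement: the fly, the gecko, the worm | the rooftop: the beetle, the cricket]
4. Technician goes back to the basement with the cricket.  [the basement: the cricket, the fly, the gecko, the worm | the rooftop: the beetle]
5. Technician goes to the rooftop with the worm.  [the basement: the cricket, the fly, the gecko | the rooftop: the beetle, the worm]
6. Technician goes back to the basement alone.  [the basement: the cricket, the fly, the gecko | the rooftop: the beetle, the worm]
7. Technician goes to the rooftop with the gecko.  [the basement: the cricket, the fly | the rooftop: the beetle, the gecko, the worm]
8. Technician goes back to the basement alone.  [the basement: the cricket, the fly | the rooftop: the beetle, the gecko, the worm]
9. Technician goes to the rooftop with the fly.  [the basement: the cricket | the rooftop: the beetle, the fly, the gecko, the worm]
10. Technician goes back to the basement alone.  [the basement: the cricket | the rooftop: the beetle, the fly, the gecko, the worm]
11. Technician goes to the rooftop with the cricket.  [the basement: — | the rooftop: the beetle, the cricket, the fly, the gecko, the worm]

11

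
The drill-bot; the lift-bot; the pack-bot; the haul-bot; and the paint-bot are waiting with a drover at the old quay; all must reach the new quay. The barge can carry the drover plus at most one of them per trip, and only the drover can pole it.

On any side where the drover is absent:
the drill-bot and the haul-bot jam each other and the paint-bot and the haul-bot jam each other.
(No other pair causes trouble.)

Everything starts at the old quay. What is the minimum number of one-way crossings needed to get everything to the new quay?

11

Counting alone: the drover can take at most 1 across per trip to the new quay, so moving all 5 needs at least 5 loaded trips out, with a return between consecutive ones — at least 9 crossings.
The safety rule pushes this higher. Following every safe sequence of crossings, the most of the 5 that can be at the new quay as the barge arrives there on crossing 9 is 4 — never all 5.
So no plan with fewer than 11 crossings exists, and this one achieves 11:
1. Drover goes to the new quay with the haul-bot.  [the old quay: the drill-bot, the lift-bot, the pack-bot, the paint-bot | the new quay: the haul-bot]
2. Drover goes back to the old quay alone.  [the old quay: the drill-bot, the lift-bot, the pack-bot, the paint-bot | the new quay: the haul-bot]
3. Drover goes to the new quay with the drill-bot.  [the old quay: the lift-bot, the pack-bot, the paint-bot | the new quay: the drill-bot, the haul-bot]
4. Drover goes back to the old quay with the haul-bot.  [the old quay: the haul-bot, the lift-bot, the pack-bot, the paint-bot | the new quay: the drill-bot]
5. Drover goes to the new quay with the paint-bot.  [the old quay: the haul-bot, the lift-bot, the pack-bot | the new quay: the drill-bot, the paint-bot]
6. Drover goes back to the old quay alone.  [the old quay: the haul-bot, the lift-bot, the pack-bot | the new quay: the drill-bot, the paint-bot]
7. Drover goes to the new quay with the lift-bot.  [the old quay: the haul-bot, the pack-bot | the new quay: the drill-bot, the lift-bot, the paint-bot]
8. Drover goes back to the old quay alone.  [the old quay: the haul-bot, the pack-bot | the new quay: the drill-bot, the lift-bot, the paint-bot]
9. Drover goes to the new quay with the pack-bot.  [the old quay: the haul-bot | the new quay: the drill-bot, the lift-bot, the pack-bot, the paint-bot]
10. Drover goes back to the old quay alone.  [the old quay: the haul-bot | the new quay: the drill-bot, the lift-bot, the pack-bot, the paint-bot]
11. Drover goes to the new quay with the haul-bot.  [the old quay: — | the new quay: the drill-bot, the haul-bot, the lift-bot, the pack-bot, the paint-bot]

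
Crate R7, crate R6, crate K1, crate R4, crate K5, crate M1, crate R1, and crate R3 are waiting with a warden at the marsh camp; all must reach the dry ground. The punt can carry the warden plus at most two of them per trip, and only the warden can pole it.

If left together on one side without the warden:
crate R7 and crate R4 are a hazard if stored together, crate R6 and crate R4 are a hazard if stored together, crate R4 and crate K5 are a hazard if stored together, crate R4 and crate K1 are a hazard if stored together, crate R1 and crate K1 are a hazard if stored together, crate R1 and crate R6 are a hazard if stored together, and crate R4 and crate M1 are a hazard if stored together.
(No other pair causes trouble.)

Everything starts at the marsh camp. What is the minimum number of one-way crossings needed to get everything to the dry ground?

Counting alone: the warden can take at most 2 across per trip to the dry ground, so moving all 8 needs at least 4 loaded trips out, with a return between consecutive ones — at least 7 crossings.
The safety rule pushes this higher. Following every safe sequence of crossings, the most of the 8 that can be at the dry ground as the punt arrives there on crossings 7, 9 is 6, 7 respectively — never all 8.
So no plan with fewer than 11 crossings exists, and this one achieves 11:
1. Warden goes to the dry ground with crate R1 and crate R4.  [the marsh camp: crate K1, crate K5, crate M1, crate R3, crate R6, crate R7 | the dry ground: crate R1, crate R4]
2. Warden goes back to the marsh camp alone.  [the marsh camp: crate K1, crate K5, crate M1, crate R3, crate R6, crate R7 | the dry ground: crate R1, crate R4]
3. Warden goes to the dry ground with crate R3.  [the marsh camp: crate K1, crate K5, crate M1, crate R6, crate R7 | the dry ground: crate R1, crate R3, crate R4]
4. Warden goes back to the marsh camp alone.  [the marsh camp: crate K1, crate K5, crate M1, crate R6, crate R7 | the dry ground: crate R1, crate R3, crate R4]
5. Warden goes to the dry ground with crate R6 and crate R7.  [the marsh camp: crate K1, crate K5, crate M1 | the dry ground: crate R1, crate R3, crate R4, crate R6, crate R7]
6. Warden goes back to the marsh camp with crate R1 and crate R4.  [the marsh camp: crate K1, crate K5, crate M1, crate R1, crate R4 | the dry ground: crate R3, crate R6, crate R7]
7. Warden goes to the dry ground with crate K1 and crate R4.  [the marsh camp: crate K5, crate M1, crate R1 | the dry ground: crate K1, crate R3, crate R4, crate R6, crate R7]
8. Warden goes back to the marsh camp with crate R4.  [the marsh camp: crate K5, crate M1, crate R1, crate R4 | the dry ground: crate K1, crate R3, crate R6, crate R7]
9. Warden goes to the dry ground with crate K5 and crate M1.  [the marsh camp: crate R1, crate R4 | the dry ground: crate K1, crate K5, crate M1, crate R3, crate R6, crate R7]
10. Warden goes back to the marsh camp alone.  [the marsh camp: crate R1, crate R4 | the dry ground: crate K1, crate K5, crate M1, crate R3, crate R6, crate R7]
11. Warden goes to the dry ground with crate R1 and crate R4.  [the marsh camp: — | the dry ground: crate K1, crate K5, crate M1, crate R1, crate R3, crate R4, crate R6, crate R7]

11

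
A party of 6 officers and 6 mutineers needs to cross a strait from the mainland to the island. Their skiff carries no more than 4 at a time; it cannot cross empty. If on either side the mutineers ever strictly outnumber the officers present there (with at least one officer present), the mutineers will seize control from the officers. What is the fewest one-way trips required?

Counting alone: each trip to the island takes at most 4 across and each return brings at least 1 back, so after t trips out (and t−1 returns) at most 4t − (t−1) of the 12 are across; that first reaches 12 at t = 4, so at least 7 crossings are needed.
The safety rule pushes this higher. Following every safe sequence of crossings, the most of the 12 that can be at the island as the skiff arrives there on crossing 7 is 11 — never all 12.
So no plan with fewer than 9 crossings exists, and this one achieves 9:
1. 2 mutineers → the island.  (the mainland: 6O 4M; the island: 0O 2M)
2. 1 mutineer ← the mainland.  (the mainland: 6O 5M; the island: 0O 1M)
3. 4 mutineers → the island.  (the mainland: 6O 1M; the island: 0O 5M)
4. 1 mutineer ← the mainland.  (the mainland: 6O 2M; the island: 0O 4M)
5. 4 officers → the island.  (the mainland: 2O 2M; the island: 4O 4M)
6. 1 officer and 1 mutineer ← the mainland.  (the mainland: 3O 3M; the island: 3O 3M)
7. 2 officers and 2 mutineers → the island.  (the mainland: 1O 1M; the island: 5O 5M)
8. 1 officer and 1 mutineer ← the mainland.  (the mainland: 2O 2M; the island: 4O 4M)
9. 2 officers and 2 mutineers → the island.  (the mainland: 0O 0M; the island: 6O 6M)

9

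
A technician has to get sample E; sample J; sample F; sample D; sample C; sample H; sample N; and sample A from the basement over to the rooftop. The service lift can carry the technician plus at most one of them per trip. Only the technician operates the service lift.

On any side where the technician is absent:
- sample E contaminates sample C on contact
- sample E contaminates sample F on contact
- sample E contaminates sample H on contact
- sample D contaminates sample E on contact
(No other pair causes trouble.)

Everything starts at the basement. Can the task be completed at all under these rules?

No

Following every safe sequence of crossings from the start, the most of the 8 that can be at the rooftop as the service lift arrives there on crossings 1, 3, 5, 7, 9 is 1, 2, 3, 4, 5 respectively; the best ever achieved is 5 of 8.
From crossing 11 on, no configuration arises that was not already reachable earlier: only 88 distinct safe configurations (who is on which side, and where the service lift is) can ever be reached, none of them has everyone across, and every continuation just revisits them. So no valid plan exists.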